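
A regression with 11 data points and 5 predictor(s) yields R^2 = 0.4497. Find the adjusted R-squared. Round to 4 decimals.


Adjusted R^2 = 1 - (1 - R^2) * (n-1)/(n-p-1).
(1 - R^2) = 0.5503.
(n-1)/(n-p-1) = 10/5.
(1 - R^2) * (n-1) = 0.5503 * 10 = 5.5030.
Divide by (n-p-1): 5.5030 / 5 = 1.1006.
Adj R^2 = 1 - 1.1006 = -0.1006.

-0.1006


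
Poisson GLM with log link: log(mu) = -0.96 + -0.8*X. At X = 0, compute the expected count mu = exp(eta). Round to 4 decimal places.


Linear predictor: eta = -0.96 + (-0.8)(0) = -0.9600.
Expected count: mu = exp(-0.9600) = 0.3829.

0.3829


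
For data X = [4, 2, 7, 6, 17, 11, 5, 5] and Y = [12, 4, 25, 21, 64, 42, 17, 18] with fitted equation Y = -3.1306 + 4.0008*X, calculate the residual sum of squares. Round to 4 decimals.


Compute predicted values, then residuals = yi - yhat_i.
Residuals: [-0.8726, -0.8710, 0.1250, 0.1258, -0.8830, 1.1218, 0.1266, 1.1266].
SSres = sum(residual^2) = 4.8749.

4.8749


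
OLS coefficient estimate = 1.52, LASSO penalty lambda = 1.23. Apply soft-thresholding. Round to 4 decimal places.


|beta_OLS| = 1.52.
lambda = 1.23.
Since |beta| > lambda, coefficient = sign(beta)*(|beta| - lambda) = 0.2900.
Result = 0.2900.

0.2900


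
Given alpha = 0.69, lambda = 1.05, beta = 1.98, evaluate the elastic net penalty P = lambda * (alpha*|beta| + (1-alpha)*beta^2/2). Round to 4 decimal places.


Compute:
L1 = 0.69 * 1.98 = 1.3662.
L2 = 0.31 * 1.98^2 / 2 = 0.6077.
Penalty = 1.05 * (1.3662 + 0.6077) = 2.0726.

2.0726


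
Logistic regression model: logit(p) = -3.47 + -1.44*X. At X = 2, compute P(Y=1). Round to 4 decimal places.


Linear predictor: z = -3.47 + -1.44 * 2 = -6.3500.
P = 1/(1 + exp(6.3500)) = 1/(1 + 572.4927) = 0.0017.

0.0017


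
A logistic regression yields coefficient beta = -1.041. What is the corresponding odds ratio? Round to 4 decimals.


The odds ratio is computed as:
OR = e^(-1.041) = 0.3531.

0.3531


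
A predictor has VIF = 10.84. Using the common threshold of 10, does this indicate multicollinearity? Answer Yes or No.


The threshold is 10.
VIF = 10.84 is >= 10.
Multicollinearity indication: Yes.

Yes


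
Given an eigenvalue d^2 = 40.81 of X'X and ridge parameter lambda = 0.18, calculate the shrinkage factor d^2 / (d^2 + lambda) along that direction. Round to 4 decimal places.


d^2 + lambda = 40.81 + 0.18 = 40.9900.
Shrinkage factor = 40.81/40.9900 = 0.9956.

0.9956


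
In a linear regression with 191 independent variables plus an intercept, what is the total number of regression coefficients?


Total coefficients = number of predictors + 1 (for the intercept).
= 191 + 1 = 192.

192


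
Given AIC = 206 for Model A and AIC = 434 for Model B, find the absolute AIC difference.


|AIC_A - AIC_B| = |206 - 434| = 228.
Model A is preferred (lower AIC).

228


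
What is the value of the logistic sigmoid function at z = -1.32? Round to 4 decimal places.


First, exp(1.3200) = 3.7434.
Then sigma(z) = 1/(1 + 3.7434) = 0.2108.

0.2108


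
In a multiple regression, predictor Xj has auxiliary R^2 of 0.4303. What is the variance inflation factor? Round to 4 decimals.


Using VIF = 1/(1 - R^2_j):
1 - 0.4303 = 0.5697.
VIF = 1.7553.

1.7553


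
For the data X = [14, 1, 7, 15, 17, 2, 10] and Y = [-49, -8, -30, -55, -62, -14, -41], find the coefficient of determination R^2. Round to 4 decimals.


The fitted line is Y = -6.6135 + -3.2228*X.
SSres = 17.4285, SStot = 2528.0000.
R^2 = 1 - SSres/SStot = 0.9931.

0.9931


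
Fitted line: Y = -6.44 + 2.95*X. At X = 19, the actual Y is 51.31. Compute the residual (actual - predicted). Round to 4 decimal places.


Predicted = -6.44 + 2.95 * 19 = 49.6100.
Residual = 51.31 - 49.6100 = 1.7000.

1.7000


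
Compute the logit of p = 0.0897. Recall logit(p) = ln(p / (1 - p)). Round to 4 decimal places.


The odds are p/(1-p) = 0.0897 / 0.9103 = 0.0985.
logit(p) = ln(0.0985) = -2.3173.

-2.3173


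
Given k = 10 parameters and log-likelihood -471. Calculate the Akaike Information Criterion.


AIC = 2*10 - 2*(-471).
= 20 + 942 = 962.

962


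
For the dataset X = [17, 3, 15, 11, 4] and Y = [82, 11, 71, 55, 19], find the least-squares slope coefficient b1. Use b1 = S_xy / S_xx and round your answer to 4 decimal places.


Calculate xbar = 10.0000, ybar = 47.6000.
S_xx = 160.0000, S_xy = 793.0000.
Using b1 = S_xy / S_xx = 793.0000 / 160.0000, we get b1 = 4.9563.

4.9563


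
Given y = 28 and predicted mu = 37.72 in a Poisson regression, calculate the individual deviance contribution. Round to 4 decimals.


First: ln(28/37.72) = -0.297986.
Then: 28 * -0.297986 = -8.343608.
y - mu = 28 - 37.72 = -9.72.
D = 2(-8.343608 - -9.72) = 2.752784, which rounds to 2.7528.

2.7528


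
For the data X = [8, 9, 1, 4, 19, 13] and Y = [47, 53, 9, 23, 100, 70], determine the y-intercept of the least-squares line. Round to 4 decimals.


First find the slope: b1 = 5.0777.
Means: xbar = 9.0000, ybar = 50.3333.
b0 = ybar - b1 * xbar = 50.3333 - 5.0777 * 9.0000 = 4.6343.

4.6343


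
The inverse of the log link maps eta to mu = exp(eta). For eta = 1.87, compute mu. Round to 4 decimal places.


The inverse log link gives:
mu = exp(1.87) = 6.4883.

6.4883


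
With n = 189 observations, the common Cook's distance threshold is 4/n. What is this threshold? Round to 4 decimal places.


Cook's distance cutoff = 4/n = 4/189.
= 0.0212.

0.0212


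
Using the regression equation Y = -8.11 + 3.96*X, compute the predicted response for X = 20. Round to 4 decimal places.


Substitute X = 20 into the equation:
Y = -8.11 + 3.96 * 20 = -8.11 + 79.2000 = 71.0900.

71.0900


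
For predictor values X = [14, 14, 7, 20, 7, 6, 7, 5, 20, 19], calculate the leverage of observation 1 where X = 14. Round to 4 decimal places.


Compute xbar = 11.9000 with n = 10 observations.
SXX = 344.9000.
Leverage = 1/10 + (14 - 11.9000)^2/344.9000 = 0.1128.

0.1128


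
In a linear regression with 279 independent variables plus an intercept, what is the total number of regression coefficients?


Total coefficients = number of predictors + 1 (for the intercept).
= 279 + 1 = 280.

280


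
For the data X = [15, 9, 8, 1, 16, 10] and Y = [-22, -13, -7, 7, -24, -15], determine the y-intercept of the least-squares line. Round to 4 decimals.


The slope is b1 = -2.0590.
Sample means are xbar = 9.8333 and ybar = -12.3333.
Intercept: b0 = -12.3333 - (-2.0590)(9.8333) = 7.9137.

7.9137


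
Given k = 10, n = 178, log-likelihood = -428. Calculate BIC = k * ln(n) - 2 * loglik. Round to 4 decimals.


k * ln(n) = 10 * ln(178) = 10 * 5.181784 = 51.817840.
-2 * loglik = -2 * (-428) = 856.
BIC = 51.817840 + 856 = 907.817840, which rounds to 907.8178.

907.8178


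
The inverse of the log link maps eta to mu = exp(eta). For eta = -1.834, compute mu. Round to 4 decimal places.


Apply the inverse link:
mu = e^-1.834 = 0.1598.

0.1598


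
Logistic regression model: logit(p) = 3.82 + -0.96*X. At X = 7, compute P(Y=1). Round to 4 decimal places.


Compute z = 3.82 + (-0.96)(7) = -2.9000.
exp(-z) = 18.1741.
P = 1/(1 + 18.1741) = 0.0522.

0.0522


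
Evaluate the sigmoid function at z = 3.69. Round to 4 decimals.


Compute exp(-3.6900) = 0.0250.
Sigmoid = 1 / (1 + 0.0250) = 1 / 1.0250 = 0.9756.

0.9756


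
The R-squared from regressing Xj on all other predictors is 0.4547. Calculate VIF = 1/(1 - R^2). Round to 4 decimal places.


Denominator: 1 - 0.4547 = 0.5453.
VIF = 1 / 0.5453 = 1.8339.

1.8339


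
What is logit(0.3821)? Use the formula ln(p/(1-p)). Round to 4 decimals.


Compute the odds: 0.3821/0.6179 = 0.6184.
Take the natural log: ln(0.6184) = -0.4806.

-0.4806


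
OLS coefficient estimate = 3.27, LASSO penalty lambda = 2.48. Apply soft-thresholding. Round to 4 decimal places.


Check: |3.27| = 3.27 vs lambda = 2.48.
Since |beta| > lambda, coefficient = sign(beta)*(|beta| - lambda) = 0.7900.
Soft-thresholded coefficient = 0.7900.

0.7900


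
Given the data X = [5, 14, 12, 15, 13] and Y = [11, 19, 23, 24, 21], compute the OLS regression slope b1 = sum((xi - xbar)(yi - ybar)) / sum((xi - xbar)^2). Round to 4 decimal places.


Calculate xbar = 11.8000, ybar = 19.6000.
S_xx = 62.8000, S_xy = 73.6000.
Using b1 = S_xy / S_xx = 73.6000 / 62.8000, we get b1 = 1.1720.

1.1720


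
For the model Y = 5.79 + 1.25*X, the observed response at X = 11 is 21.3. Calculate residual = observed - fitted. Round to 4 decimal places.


Fitted value at X = 11 is yhat = 5.79 + 1.25*11 = 19.5400.
Residual = 21.3 - 19.5400 = 1.7600.

1.7600


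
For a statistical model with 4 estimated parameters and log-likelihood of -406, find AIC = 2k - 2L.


Compute:
2k = 2*4 = 8.
-2*loglik = -2*(-406) = 812.
AIC = 8 + 812 = 820.

820


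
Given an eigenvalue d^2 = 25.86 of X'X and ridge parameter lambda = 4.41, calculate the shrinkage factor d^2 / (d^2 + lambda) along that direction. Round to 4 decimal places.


d^2 + lambda = 25.86 + 4.41 = 30.2700.
Shrinkage factor = 25.86/30.2700 = 0.8543.

0.8543


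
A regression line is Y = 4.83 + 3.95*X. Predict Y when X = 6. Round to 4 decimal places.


Predicted value:
Y = 4.83 + (3.95)(6) = 4.83 + 23.7000 = 28.5300.

28.5300


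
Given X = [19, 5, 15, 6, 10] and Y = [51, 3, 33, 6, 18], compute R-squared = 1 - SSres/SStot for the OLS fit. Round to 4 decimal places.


The fitted line is Y = -14.5183 + 3.3380*X.
SSres = 12.5746, SStot = 1594.8000.
R^2 = 1 - SSres/SStot = 0.9921.

0.9921


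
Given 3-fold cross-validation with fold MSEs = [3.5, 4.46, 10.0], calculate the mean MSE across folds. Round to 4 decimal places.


Add all fold MSEs: 17.9600.
Divide by k = 3: 17.9600/3 = 5.9867.

5.9867


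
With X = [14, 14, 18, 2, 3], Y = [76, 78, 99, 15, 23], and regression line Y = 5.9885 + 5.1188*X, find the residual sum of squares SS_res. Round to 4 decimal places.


Predicted values from Y = 5.9885 + 5.1188*X.
Residuals: [-1.6517, 0.3483, 0.8731, -1.2261, 1.6551].
SSres = 7.8544.

7.8544


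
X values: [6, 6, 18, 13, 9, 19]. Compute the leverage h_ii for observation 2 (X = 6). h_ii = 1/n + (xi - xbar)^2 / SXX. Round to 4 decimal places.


Mean of X: xbar = 11.8333.
SXX = 166.8333.
For X = 6: h = 1/6 + (6 - 11.8333)^2/166.8333 = 0.3706.

0.3706


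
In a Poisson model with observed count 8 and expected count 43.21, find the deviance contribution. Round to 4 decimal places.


First: ln(8/43.21) = -1.686630.
Then: 8 * -1.686630 = -13.493040.
y - mu = 8 - 43.21 = -35.21.
D = 2(-13.493040 - -35.21) = 43.433920, which rounds to 43.4339.

43.4339


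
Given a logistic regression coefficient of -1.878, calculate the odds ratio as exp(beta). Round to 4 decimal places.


The odds ratio is computed as:
OR = e^(-1.878) = 0.1529.

0.1529


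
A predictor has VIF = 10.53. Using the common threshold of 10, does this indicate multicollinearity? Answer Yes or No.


Compare VIF = 10.53 to the threshold of 10.
10.53 >= 10, so the answer is Yes.

Yes


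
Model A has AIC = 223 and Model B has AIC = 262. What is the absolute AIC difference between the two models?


Absolute difference = |223 - 262| = 39.
The model with lower AIC (A) is preferred.

39


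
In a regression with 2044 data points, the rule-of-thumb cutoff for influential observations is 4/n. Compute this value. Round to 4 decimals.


Cook's distance cutoff = 4/n = 4/2044.
= 0.0020.

0.0020


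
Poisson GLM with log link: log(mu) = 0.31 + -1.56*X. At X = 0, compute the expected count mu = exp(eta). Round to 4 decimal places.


Linear predictor: eta = 0.31 + (-1.56)(0) = 0.3100.
Expected count: mu = exp(0.3100) = 1.3634.

1.3634


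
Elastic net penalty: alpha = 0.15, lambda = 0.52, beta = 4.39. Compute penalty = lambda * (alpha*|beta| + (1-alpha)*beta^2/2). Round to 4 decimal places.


Compute:
L1 = 0.15 * 4.39 = 0.6585.
L2 = 0.85 * 4.39^2 / 2 = 8.1906.
Penalty = 0.52 * (0.6585 + 8.1906) = 4.6016.

4.6016


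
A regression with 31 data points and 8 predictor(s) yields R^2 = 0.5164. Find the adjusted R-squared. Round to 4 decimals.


Using the formula:
(1 - 0.5164) = 0.4836.
Multiply by 30/22: 0.4836 * 30 = 14.5080, then 14.5080 / 22 = 0.6595.
Adj R^2 = 1 - 0.6595 = 0.3405.

0.3405


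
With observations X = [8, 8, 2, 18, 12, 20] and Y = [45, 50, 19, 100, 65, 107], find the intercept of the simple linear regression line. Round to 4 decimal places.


Compute b1 = 4.9855 from the OLS formula.
With xbar = 11.3333 and ybar = 64.3333, the intercept is:
b0 = 64.3333 - 4.9855 * 11.3333 = 7.8314.

7.8314


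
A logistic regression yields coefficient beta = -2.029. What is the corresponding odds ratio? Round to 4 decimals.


Odds ratio = exp(beta) = exp(-2.029).
= 0.1315.

0.1315


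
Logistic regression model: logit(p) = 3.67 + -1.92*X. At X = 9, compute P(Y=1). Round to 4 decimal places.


Linear predictor: z = 3.67 + -1.92 * 9 = -13.6100.
P = 1/(1 + exp(13.6100)) = 1/(1 + 814231.4979) = 0.0000.

0.0000


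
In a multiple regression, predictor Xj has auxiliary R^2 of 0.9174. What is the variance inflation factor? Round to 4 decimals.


Denominator: 1 - 0.9174 = 0.0826.
VIF = 1 / 0.0826 = 12.1065.

12.1065


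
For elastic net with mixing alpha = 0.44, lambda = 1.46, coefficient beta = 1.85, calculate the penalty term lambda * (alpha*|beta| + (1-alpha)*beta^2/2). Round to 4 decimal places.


L1 component = 0.44 * |1.85| = 0.8140.
L2 component = 0.56 * 1.85^2 / 2 = 0.9583.
Penalty = 1.46 * (0.8140 + 0.9583) = 1.46 * 1.7723 = 2.5876.

2.5876


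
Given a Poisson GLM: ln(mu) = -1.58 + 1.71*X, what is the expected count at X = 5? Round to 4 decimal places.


Linear predictor: eta = -1.58 + (1.71)(5) = 6.9700.
Expected count: mu = exp(6.9700) = 1064.2228.

1064.2228


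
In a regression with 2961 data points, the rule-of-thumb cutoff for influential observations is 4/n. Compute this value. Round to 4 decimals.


Using the rule of thumb:
Threshold = 4 / 2961 = 0.0014.

0.0014


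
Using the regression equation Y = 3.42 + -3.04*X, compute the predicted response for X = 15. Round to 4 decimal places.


Predicted value:
Y = 3.42 + (-3.04)(15) = 3.42 + -45.6000 = -42.1800.

-42.1800


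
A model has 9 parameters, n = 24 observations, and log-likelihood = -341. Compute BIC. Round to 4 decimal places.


Compute k*ln(n) = 9*ln(24) = 9*3.178054 = 28.602486.
Then -2*loglik = 682.
BIC = 28.602486 + 682 = 710.602486, which rounds to 710.6025.

710.6025


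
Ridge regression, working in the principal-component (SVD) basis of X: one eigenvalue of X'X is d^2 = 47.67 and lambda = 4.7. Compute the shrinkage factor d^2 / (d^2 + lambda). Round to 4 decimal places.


Compute the denominator: 47.67 + 4.7 = 52.3700.
Shrinkage factor = 47.67 / 52.3700 = 0.9103.

0.9103


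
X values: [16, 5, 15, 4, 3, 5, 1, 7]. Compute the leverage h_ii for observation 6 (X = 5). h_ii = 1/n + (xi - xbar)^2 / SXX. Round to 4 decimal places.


n = 8, xbar = 7.0000.
SXX = sum((xi - xbar)^2) = 214.0000.
h = 1/8 + (5 - 7.0000)^2 / 214.0000 = 0.1437.

0.1437


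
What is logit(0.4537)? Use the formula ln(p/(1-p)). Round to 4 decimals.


Compute the odds: 0.4537/0.5463 = 0.8305.
Take the natural log: ln(0.8305) = -0.1857.

-0.1857


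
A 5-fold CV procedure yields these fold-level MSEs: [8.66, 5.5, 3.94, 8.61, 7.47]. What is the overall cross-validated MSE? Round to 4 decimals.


Add all fold MSEs: 34.1800.
Divide by k = 5: 34.1800/5 = 6.8360.

6.8360


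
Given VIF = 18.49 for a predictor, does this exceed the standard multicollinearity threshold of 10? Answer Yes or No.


Check: VIF = 18.49 vs threshold = 10.
Since 18.49 >= 10, the answer is Yes.

Yes


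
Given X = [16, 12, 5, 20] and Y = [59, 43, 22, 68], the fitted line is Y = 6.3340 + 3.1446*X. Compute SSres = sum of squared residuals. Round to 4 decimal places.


For each point, residual = actual - predicted.
Residuals: [2.3524, -1.0692, -0.0570, -1.2260].
Sum of squared residuals = 8.1833.

8.1833


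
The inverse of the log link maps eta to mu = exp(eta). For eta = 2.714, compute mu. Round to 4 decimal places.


The inverse log link gives:
mu = exp(2.714) = 15.0895.

15.0895


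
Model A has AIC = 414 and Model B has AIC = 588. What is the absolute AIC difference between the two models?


Absolute difference = |414 - 588| = 174.
The model with lower AIC (A) is preferred.

174


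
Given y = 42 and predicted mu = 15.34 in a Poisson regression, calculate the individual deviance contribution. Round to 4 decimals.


y/mu = 42/15.34 = 2.737940 (approx.), and ln(42/15.34) = 1.007206.
y * ln(y/mu) = 42 * 1.007206 = 42.302652.
y - mu = 26.66.
D = 2 * (42.302652 - 26.66) = 31.285304, which rounds to 31.2853.

31.2853


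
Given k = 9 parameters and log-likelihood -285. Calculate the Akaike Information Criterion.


Compute:
2k = 2*9 = 18.
-2*loglik = -2*(-285) = 570.
AIC = 18 + 570 = 588.

588


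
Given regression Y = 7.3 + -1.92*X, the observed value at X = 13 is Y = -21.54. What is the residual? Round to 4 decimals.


Compute yhat = 7.3 + (-1.92)(13) = -17.6600.
Residual = actual - predicted = -21.54 - -17.6600 = -3.8800.

-3.8800


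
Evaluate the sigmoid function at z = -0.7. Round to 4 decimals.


Compute exp(0.7000) = 2.0138.
Sigmoid = 1 / (1 + 2.0138) = 1 / 3.0138 = 0.3318.

0.3318


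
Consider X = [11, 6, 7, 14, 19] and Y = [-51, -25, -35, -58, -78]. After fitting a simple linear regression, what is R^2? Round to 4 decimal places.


Fit the OLS line: b0 = -5.6731, b1 = -3.8357.
SSres = 31.7438.
SStot = 1697.2000.
R^2 = 1 - 31.7438/1697.2000 = 0.9813.

0.9813


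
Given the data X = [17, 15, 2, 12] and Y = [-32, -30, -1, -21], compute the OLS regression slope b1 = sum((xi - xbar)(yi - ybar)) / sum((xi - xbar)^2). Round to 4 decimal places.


First compute the means: xbar = 11.5000, ybar = -21.0000.
Then S_xx = sum((xi - xbar)^2) = 133.0000.
S_xy = sum((xi - xbar)(yi - ybar)) = -282.0000.
b1 = S_xy / S_xx = -282.0000 / 133.0000 = -2.1203.

-2.1203


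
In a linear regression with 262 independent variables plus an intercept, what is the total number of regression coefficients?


Each predictor gets one coefficient, plus one intercept.
Total parameters = 262 + 1 = 263.

263


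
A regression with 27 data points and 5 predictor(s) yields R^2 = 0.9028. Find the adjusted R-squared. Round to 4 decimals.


Using the formula:
(1 - 0.9028) = 0.0972.
Multiply by 26/21: 0.0972 * 26 = 2.5272, then 2.5272 / 21 = 0.1203.
Adj R^2 = 1 - 0.1203 = 0.8797.

0.8797


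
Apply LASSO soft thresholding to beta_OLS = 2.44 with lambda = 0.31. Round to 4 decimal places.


Check: |2.44| = 2.44 vs lambda = 0.31.
Since |beta| > lambda, coefficient = sign(beta)*(|beta| - lambda) = 2.1300.
Soft-thresholded coefficient = 2.1300.

2.1300


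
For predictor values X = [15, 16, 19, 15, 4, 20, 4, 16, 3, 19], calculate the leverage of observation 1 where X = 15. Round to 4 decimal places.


Compute xbar = 13.1000 with n = 10 observations.
SXX = 408.9000.
Leverage = 1/10 + (15 - 13.1000)^2/408.9000 = 0.1088.

0.1088


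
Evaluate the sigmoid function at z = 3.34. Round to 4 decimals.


Compute exp(-3.3400) = 0.0354.
Sigmoid = 1 / (1 + 0.0354) = 1 / 1.0354 = 0.9658.

0.9658


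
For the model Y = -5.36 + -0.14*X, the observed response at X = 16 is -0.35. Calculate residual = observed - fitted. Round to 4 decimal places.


Compute yhat = -5.36 + (-0.14)(16) = -7.6000.
Residual = actual - predicted = -0.35 - -7.6000 = 7.2500.

7.2500


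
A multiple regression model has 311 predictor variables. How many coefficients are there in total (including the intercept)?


Including the intercept, the model has 311 predictor coefficients + 1 intercept.
Total = 312.

312


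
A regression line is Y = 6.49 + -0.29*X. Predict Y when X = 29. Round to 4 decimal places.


Plug X = 29 into Y = 6.49 + -0.29*X:
Y = 6.49 + -8.4100 = -1.9200.

-1.9200


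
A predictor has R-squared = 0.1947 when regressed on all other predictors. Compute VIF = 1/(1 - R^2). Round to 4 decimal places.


Using VIF = 1/(1 - R^2_j):
1 - 0.1947 = 0.8053.
VIF = 1.2418.

1.2418


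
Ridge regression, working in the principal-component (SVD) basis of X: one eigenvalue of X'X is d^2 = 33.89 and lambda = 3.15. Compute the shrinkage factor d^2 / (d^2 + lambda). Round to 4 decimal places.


Compute the denominator: 33.89 + 3.15 = 37.0400.
Shrinkage factor = 33.89 / 37.0400 = 0.9150.

0.9150


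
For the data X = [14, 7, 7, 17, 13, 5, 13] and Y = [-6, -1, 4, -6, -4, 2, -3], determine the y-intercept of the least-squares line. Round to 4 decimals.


The slope is b1 = -0.7778.
Sample means are xbar = 10.8571 and ybar = -2.0000.
Intercept: b0 = -2.0000 - (-0.7778)(10.8571) = 6.4444.

6.4444


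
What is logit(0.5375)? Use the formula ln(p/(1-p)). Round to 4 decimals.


1 - p = 0.4625.
p/(1-p) = 1.1622.
logit = ln(1.1622) = 0.1503.

0.1503


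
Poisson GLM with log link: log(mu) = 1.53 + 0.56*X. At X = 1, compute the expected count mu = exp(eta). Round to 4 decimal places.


Compute eta = 1.53 + 0.56 * 1 = 2.0900.
Apply inverse link: mu = e^2.0900 = 8.0849.

8.0849


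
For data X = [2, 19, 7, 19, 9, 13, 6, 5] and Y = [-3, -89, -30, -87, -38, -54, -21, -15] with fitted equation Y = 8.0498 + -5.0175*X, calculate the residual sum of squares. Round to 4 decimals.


Predicted values from Y = 8.0498 + -5.0175*X.
Residuals: [-1.0148, -1.7173, -2.9273, 0.2827, -0.8923, 3.1777, 1.0552, 2.0377].
SSres = 28.7876.

28.7876


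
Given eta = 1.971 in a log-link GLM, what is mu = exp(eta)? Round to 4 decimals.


mu = exp(eta) = exp(1.971).
= 7.1779.

7.1779


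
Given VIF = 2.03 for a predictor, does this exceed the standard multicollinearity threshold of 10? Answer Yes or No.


Compare VIF = 2.03 to the threshold of 10.
2.03 < 10, so the answer is No.

No


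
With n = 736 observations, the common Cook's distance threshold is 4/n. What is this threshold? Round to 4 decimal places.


Cook's distance cutoff = 4/n = 4/736.
= 0.0054.

0.0054


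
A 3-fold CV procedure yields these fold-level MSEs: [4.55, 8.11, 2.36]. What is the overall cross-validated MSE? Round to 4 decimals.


Sum of fold MSEs = 15.0200.
Average = 15.0200 / 3 = 5.0067.

5.0067


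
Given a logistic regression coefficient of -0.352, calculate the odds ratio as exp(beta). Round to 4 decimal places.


The odds ratio is computed as:
OR = e^(-0.352) = 0.7033.

0.7033


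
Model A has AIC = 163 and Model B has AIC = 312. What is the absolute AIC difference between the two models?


|AIC_A - AIC_B| = |163 - 312| = 149.
Model A is preferred (lower AIC).

149


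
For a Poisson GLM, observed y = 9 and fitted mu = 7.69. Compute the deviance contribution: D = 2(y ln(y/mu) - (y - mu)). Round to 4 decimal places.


y/mu = 9/7.69 = 1.170351 (approx.), and ln(9/7.69) = 0.157304.
y * ln(y/mu) = 9 * 0.157304 = 1.415736.
y - mu = 1.31.
D = 2 * (1.415736 - 1.31) = 0.211472, which rounds to 0.2115.

0.2115


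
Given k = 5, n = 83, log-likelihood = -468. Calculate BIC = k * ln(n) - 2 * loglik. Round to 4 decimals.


ln(83) = 4.418841.
k * ln(n) = 5 * 4.418841 = 22.094205.
-2L = 936.
BIC = 22.094205 + 936 = 958.094205, which rounds to 958.0942.

958.0942


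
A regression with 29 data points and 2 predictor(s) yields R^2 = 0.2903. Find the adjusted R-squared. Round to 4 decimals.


Adjusted R^2 = 1 - (1 - R^2) * (n-1)/(n-p-1).
(1 - R^2) = 0.7097.
(n-1)/(n-p-1) = 28/26.
(1 - R^2) * (n-1) = 0.7097 * 28 = 19.8716.
Divide by (n-p-1): 19.8716 / 26 = 0.7643.
Adj R^2 = 1 - 0.7643 = 0.2357.

0.2357


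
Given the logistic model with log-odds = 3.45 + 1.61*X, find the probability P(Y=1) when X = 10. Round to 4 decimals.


z = 3.45 + 1.61 * 10 = 19.5500.
Sigmoid: P = 1 / (1 + exp(-19.5500)) = 1.0000.

1.0000


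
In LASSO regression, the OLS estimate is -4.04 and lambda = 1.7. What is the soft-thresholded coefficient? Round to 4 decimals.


Check: |-4.04| = 4.04 vs lambda = 1.7.
Since |beta| > lambda, coefficient = sign(beta)*(|beta| - lambda) = -2.3400.
Soft-thresholded coefficient = -2.3400.

-2.3400


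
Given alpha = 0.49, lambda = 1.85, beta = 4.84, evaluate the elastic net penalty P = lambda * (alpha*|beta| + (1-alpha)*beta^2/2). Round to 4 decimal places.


Compute:
L1 = 0.49 * 4.84 = 2.3716.
L2 = 0.51 * 4.84^2 / 2 = 5.9735.
Penalty = 1.85 * (2.3716 + 5.9735) = 15.4385.

15.4385


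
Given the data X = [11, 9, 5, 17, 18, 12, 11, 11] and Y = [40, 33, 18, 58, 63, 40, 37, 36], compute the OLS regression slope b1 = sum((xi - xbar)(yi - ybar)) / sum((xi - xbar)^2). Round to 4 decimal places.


Calculate xbar = 11.7500, ybar = 40.6250.
S_xx = 121.5000, S_xy = 411.2500.
Using b1 = S_xy / S_xx = 411.2500 / 121.5000, we get b1 = 3.3848.

3.3848


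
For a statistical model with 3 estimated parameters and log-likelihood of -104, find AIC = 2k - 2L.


Compute:
2k = 2*3 = 6.
-2*loglik = -2*(-104) = 208.
AIC = 6 + 208 = 214.

214


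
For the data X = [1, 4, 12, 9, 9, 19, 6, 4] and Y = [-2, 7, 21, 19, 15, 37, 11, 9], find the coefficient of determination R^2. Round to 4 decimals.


The fitted line is Y = -1.5536 + 2.0223*X.
SSres = 23.7634, SStot = 939.8750.
R^2 = 1 - SSres/SStot = 0.9747.

0.9747


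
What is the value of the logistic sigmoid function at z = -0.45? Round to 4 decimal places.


exp(0.4500) = 1.5683.
1 + exp(-z) = 2.5683.
sigmoid = 1/2.5683 = 0.3894.

0.3894


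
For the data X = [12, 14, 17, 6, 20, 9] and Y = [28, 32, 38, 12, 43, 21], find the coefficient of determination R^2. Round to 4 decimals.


After computing the OLS fit (b0=0.5379, b1=2.1894):
SSres = 7.2652, SStot = 640.0000.
R^2 = 1 - 7.2652/640.0000 = 0.9886.

0.9886


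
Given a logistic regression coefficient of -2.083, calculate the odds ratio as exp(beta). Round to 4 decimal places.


The odds ratio is computed as:
OR = e^(-2.083) = 0.1246.

0.1246


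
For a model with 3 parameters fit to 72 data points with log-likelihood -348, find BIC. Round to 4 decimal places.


ln(72) = 4.276666.
k * ln(n) = 3 * 4.276666 = 12.829998.
-2L = 696.
BIC = 12.829998 + 696 = 708.829998, which rounds to 708.8300.

708.8300


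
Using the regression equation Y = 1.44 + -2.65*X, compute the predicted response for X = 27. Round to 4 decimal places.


Substitute X = 27 into the equation:
Y = 1.44 + -2.65 * 27 = 1.44 + -71.5500 = -70.1100.

-70.1100


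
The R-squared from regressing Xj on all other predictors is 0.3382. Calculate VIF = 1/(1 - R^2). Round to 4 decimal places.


Using VIF = 1/(1 - R^2_j):
1 - 0.3382 = 0.6618.
VIF = 1.5110.

1.5110


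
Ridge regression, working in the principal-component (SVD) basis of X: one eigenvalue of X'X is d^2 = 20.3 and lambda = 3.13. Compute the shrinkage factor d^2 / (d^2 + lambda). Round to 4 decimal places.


d^2 + lambda = 20.3 + 3.13 = 23.4300.
Shrinkage factor = 20.3/23.4300 = 0.8664.

0.8664


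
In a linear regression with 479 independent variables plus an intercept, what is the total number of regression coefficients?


Including the intercept, the model has 479 predictor coefficients + 1 intercept.
Total = 480.

480


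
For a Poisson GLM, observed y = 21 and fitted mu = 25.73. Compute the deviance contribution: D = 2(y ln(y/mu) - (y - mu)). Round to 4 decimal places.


Compute y*ln(y/mu) = 21*ln(21/25.73) = 21*-0.203135 = -4.265835.
y - mu = -4.73.
D = 2*(-4.265835 - (-4.73)) = 0.928330, which rounds to 0.9283.

0.9283


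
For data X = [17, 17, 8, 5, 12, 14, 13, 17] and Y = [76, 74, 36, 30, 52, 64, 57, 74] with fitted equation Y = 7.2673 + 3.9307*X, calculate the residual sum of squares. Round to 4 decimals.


Predicted values from Y = 7.2673 + 3.9307*X.
Residuals: [1.9108, -0.0892, -2.7129, 3.0792, -2.4357, 1.7029, -1.3664, -0.0892].
SSres = 31.2079.

31.2079


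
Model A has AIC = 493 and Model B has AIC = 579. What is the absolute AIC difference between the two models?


Absolute difference = |493 - 579| = 86.
The model with lower AIC (A) is preferred.

86


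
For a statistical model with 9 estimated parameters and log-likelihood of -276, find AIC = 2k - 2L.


AIC = 2*9 - 2*(-276).
= 18 + 552 = 570.

570


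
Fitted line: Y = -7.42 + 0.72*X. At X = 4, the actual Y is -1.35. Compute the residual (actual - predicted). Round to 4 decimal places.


Predicted = -7.42 + 0.72 * 4 = -4.5400.
Residual = -1.35 - -4.5400 = 3.1900.

3.1900


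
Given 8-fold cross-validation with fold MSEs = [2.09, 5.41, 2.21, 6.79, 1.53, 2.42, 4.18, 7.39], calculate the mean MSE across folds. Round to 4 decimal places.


Total MSE across folds = 32.0200.
CV-MSE = 32.0200/8 = 4.0025.

4.0025


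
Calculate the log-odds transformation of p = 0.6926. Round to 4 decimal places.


The odds are p/(1-p) = 0.6926 / 0.3074 = 2.2531.
logit(p) = ln(2.2531) = 0.8123.

0.8123


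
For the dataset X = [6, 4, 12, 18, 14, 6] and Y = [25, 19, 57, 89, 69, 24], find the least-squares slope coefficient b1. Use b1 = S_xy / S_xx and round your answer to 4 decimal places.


Calculate xbar = 10.0000, ybar = 47.1667.
S_xx = 152.0000, S_xy = 792.0000.
Using b1 = S_xy / S_xx = 792.0000 / 152.0000, we get b1 = 5.2105.

5.2105


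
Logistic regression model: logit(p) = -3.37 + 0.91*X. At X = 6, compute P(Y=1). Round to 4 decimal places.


z = -3.37 + 0.91 * 6 = 2.0900.
Sigmoid: P = 1 / (1 + exp(-2.0900)) = 0.8899.

0.8899


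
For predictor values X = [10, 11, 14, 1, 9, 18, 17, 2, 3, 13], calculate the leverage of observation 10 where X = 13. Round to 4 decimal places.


n = 10, xbar = 9.8000.
SXX = sum((xi - xbar)^2) = 333.6000.
h = 1/10 + (13 - 9.8000)^2 / 333.6000 = 0.1307.

0.1307


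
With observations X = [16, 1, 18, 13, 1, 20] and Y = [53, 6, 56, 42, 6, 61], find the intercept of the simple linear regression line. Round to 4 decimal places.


First find the slope: b1 = 2.9594.
Means: xbar = 11.5000, ybar = 37.3333.
b0 = ybar - b1 * xbar = 37.3333 - 2.9594 * 11.5000 = 3.2998.

3.2998


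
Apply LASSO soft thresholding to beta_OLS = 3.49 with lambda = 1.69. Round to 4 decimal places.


|beta_OLS| = 3.49.
lambda = 1.69.
Since |beta| > lambda, coefficient = sign(beta)*(|beta| - lambda) = 1.8000.
Result = 1.8000.

1.8000


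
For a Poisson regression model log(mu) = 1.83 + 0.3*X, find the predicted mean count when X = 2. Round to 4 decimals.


Linear predictor: eta = 1.83 + (0.3)(2) = 2.4300.
Expected count: mu = exp(2.4300) = 11.3589.

11.3589


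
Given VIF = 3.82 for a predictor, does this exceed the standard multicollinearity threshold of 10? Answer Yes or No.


The threshold is 10.
VIF = 3.82 is < 10.
Multicollinearity indication: No.

No


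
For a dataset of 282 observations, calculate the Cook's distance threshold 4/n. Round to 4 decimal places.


Cook's distance cutoff = 4/n = 4/282.
= 0.0142.

0.0142


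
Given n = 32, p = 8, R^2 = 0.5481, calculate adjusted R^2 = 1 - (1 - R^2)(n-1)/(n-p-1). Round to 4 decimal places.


Adjusted R^2 = 1 - (1 - R^2) * (n-1)/(n-p-1).
(1 - R^2) = 0.4519.
(n-1)/(n-p-1) = 31/23.
(1 - R^2) * (n-1) = 0.4519 * 31 = 14.0089.
Divide by (n-p-1): 14.0089 / 23 = 0.6091.
Adj R^2 = 1 - 0.6091 = 0.3909.

0.3909


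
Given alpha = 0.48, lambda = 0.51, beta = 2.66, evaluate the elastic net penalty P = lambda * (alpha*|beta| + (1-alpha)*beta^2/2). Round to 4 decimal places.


alpha * |beta| = 0.48 * 2.66 = 1.2768.
(1-alpha) * beta^2/2 = 0.52 * 7.0756/2 = 1.8397.
Total = 0.51 * (1.2768 + 1.8397) = 1.5894.

1.5894


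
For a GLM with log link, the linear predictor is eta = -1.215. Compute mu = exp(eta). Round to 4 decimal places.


mu = exp(eta) = exp(-1.215).
= 0.2967.

0.2967


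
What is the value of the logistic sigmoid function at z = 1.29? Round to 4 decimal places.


Compute exp(-1.2900) = 0.2753.
Sigmoid = 1 / (1 + 0.2753) = 1 / 1.2753 = 0.7841.

0.7841


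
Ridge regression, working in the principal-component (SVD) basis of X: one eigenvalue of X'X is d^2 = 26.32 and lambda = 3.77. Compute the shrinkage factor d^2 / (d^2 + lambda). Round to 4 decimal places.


Denominator = d^2 + lambda = 26.32 + 3.77 = 30.0900.
Shrinkage = 26.32 / 30.0900 = 0.8747.

0.8747


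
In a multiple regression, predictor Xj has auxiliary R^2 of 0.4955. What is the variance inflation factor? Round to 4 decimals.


Denominator: 1 - 0.4955 = 0.5045.
VIF = 1 / 0.5045 = 1.9822.

1.9822


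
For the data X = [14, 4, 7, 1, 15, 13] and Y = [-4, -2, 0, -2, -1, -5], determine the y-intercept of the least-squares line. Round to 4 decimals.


The slope is b1 = -0.1176.
Sample means are xbar = 9.0000 and ybar = -2.3333.
Intercept: b0 = -2.3333 - (-0.1176)(9.0000) = -1.2745.

-1.2745


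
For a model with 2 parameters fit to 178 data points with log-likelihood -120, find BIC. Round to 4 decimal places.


Compute k*ln(n) = 2*ln(178) = 2*5.181784 = 10.363568.
Then -2*loglik = 240.
BIC = 10.363568 + 240 = 250.363568, which rounds to 250.3636.

250.3636


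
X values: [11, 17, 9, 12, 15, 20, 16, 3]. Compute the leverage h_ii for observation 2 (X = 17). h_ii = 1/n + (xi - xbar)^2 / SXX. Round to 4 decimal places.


Compute xbar = 12.8750 with n = 8 observations.
SXX = 198.8750.
Leverage = 1/8 + (17 - 12.8750)^2/198.8750 = 0.2106.

0.2106


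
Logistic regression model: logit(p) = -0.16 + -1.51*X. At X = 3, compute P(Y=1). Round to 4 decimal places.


Compute z = -0.16 + (-1.51)(3) = -4.6900.
exp(-z) = 108.8532.
P = 1/(1 + 108.8532) = 0.0091.

0.0091


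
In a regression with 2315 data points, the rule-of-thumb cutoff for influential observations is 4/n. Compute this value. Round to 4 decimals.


The threshold is 4/n.
4/2315 = 0.0017.

0.0017


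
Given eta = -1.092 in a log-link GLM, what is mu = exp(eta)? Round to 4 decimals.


Apply the inverse link:
mu = e^-1.092 = 0.3355.

0.3355


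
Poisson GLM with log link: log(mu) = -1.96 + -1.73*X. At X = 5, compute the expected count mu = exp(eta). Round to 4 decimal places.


eta = -1.96 + -1.73 * 5 = -10.6100.
mu = exp(-10.6100) = 0.0000.

0.0000


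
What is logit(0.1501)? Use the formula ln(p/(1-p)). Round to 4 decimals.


1 - p = 0.8499.
p/(1-p) = 0.1766.
logit = ln(0.1766) = -1.7338.

-1.7338


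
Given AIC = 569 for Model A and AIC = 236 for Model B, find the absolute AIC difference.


|AIC_A - AIC_B| = |569 - 236| = 333.
Model B is preferred (lower AIC).

333


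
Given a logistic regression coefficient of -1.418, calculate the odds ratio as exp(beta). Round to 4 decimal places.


exp(-1.418) = 0.2422.
So the odds ratio is 0.2422.

0.2422


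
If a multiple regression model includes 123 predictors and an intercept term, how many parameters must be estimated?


Each predictor gets one coefficient, plus one intercept.
Total parameters = 123 + 1 = 124.

124


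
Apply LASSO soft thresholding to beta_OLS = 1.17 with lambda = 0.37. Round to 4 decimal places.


|beta_OLS| = 1.17.
lambda = 0.37.
Since |beta| > lambda, coefficient = sign(beta)*(|beta| - lambda) = 0.8000.
Result = 0.8000.

0.8000


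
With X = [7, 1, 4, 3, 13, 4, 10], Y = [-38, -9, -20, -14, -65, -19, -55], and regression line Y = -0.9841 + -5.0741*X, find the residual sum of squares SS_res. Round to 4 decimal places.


Predicted values from Y = -0.9841 + -5.0741*X.
Residuals: [-1.4972, -2.9418, 1.2805, 2.2064, 1.9474, 2.2805, -3.2749].
SSres = 37.1217.

37.1217


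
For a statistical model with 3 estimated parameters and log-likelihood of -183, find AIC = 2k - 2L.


AIC = 2k - 2*loglik = 2(3) - 2(-183).
= 6 + 366 = 372.

372


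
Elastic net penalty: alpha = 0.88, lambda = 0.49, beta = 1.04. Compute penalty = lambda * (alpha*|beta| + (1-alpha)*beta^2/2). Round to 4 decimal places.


Compute:
L1 = 0.88 * 1.04 = 0.9152.
L2 = 0.12 * 1.04^2 / 2 = 0.0649.
Penalty = 0.49 * (0.9152 + 0.0649) = 0.4802.

0.4802


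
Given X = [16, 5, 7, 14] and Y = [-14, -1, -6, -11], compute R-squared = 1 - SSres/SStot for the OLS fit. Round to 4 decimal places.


Fit the OLS line: b0 = 2.9941, b1 = -1.0471.
SSres = 4.8118.
SStot = 98.0000.
R^2 = 1 - 4.8118/98.0000 = 0.9509.

0.9509


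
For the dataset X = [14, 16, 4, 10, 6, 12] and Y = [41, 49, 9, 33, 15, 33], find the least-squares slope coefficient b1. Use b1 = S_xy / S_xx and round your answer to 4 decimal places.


First compute the means: xbar = 10.3333, ybar = 30.0000.
Then S_xx = sum((xi - xbar)^2) = 107.3333.
S_xy = sum((xi - xbar)(yi - ybar)) = 350.0000.
b1 = S_xy / S_xx = 350.0000 / 107.3333 = 3.2609.

3.2609


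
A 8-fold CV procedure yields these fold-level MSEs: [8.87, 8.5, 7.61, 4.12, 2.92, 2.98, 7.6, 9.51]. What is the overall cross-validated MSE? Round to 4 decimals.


Add all fold MSEs: 52.1100.
Divide by k = 8: 52.1100/8 = 6.5138.

6.5138


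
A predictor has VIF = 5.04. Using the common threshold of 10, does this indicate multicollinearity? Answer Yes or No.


The threshold is 10.
VIF = 5.04 is < 10.
Multicollinearity indication: No.

No


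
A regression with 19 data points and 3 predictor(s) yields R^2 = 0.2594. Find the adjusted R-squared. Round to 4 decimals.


Adjusted R^2 = 1 - (1 - R^2) * (n-1)/(n-p-1).
(1 - R^2) = 0.7406.
(n-1)/(n-p-1) = 18/15.
(1 - R^2) * (n-1) = 0.7406 * 18 = 13.3308.
Divide by (n-p-1): 13.3308 / 15 = 0.8887.
Adj R^2 = 1 - 0.8887 = 0.1113.

0.1113


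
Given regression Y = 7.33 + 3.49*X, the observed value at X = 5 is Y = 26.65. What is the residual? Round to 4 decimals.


Fitted value at X = 5 is yhat = 7.33 + 3.49*5 = 24.7800.
Residual = 26.65 - 24.7800 = 1.8700.

1.8700


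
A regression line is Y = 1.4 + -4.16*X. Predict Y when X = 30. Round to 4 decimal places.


Plug X = 30 into Y = 1.4 + -4.16*X:
Y = 1.4 + -124.8000 = -123.4000.

-123.4000


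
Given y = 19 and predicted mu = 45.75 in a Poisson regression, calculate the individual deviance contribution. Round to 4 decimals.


y/mu = 19/45.75 = 0.415301 (approx.), and ln(19/45.75) = -0.878753.
y * ln(y/mu) = 19 * -0.878753 = -16.696307.
y - mu = -26.75.
D = 2 * (-16.696307 - -26.75) = 20.107386, which rounds to 20.1074.

20.1074


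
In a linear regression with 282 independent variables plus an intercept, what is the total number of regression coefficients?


Each predictor gets one coefficient, plus one intercept.
Total parameters = 282 + 1 = 283.

283


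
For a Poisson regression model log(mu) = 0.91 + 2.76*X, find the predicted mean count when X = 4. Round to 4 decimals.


Linear predictor: eta = 0.91 + (2.76)(4) = 11.9500.
Expected count: mu = exp(11.9500) = 154817.1466.

154817.1466


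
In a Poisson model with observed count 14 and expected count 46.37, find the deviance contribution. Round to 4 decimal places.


Compute y*ln(y/mu) = 14*ln(14/46.37) = 14*-1.197595 = -16.766330.
y - mu = -32.37.
D = 2*(-16.766330 - (-32.37)) = 31.207340, which rounds to 31.2073.

31.2073


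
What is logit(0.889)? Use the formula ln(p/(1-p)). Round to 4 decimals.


1 - p = 0.111.
p/(1-p) = 8.0090.
logit = ln(8.0090) = 2.0806.

2.0806


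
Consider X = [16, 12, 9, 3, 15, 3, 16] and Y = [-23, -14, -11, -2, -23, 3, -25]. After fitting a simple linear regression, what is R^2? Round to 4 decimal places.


After computing the OLS fit (b0=6.3569, b1=-1.8851):
SSres = 21.1048, SStot = 723.7143.
R^2 = 1 - 21.1048/723.7143 = 0.9708.

0.9708


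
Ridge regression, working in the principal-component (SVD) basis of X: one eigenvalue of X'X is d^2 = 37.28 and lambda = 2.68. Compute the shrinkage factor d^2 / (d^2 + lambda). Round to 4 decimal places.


Compute the denominator: 37.28 + 2.68 = 39.9600.
Shrinkage factor = 37.28 / 39.9600 = 0.9329.

0.9329


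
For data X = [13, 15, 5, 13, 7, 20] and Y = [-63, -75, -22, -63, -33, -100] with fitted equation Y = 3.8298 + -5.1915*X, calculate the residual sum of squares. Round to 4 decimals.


Predicted values from Y = 3.8298 + -5.1915*X.
Residuals: [0.6597, -0.9573, 0.1277, 0.6597, -0.4893, 0.0002].
SSres = 2.0426.

2.0426
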